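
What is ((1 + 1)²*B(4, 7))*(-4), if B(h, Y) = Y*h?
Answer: -448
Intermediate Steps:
((1 + 1)²*B(4, 7))*(-4) = ((1 + 1)²*(7*4))*(-4) = (2²*28)*(-4) = (4*28)*(-4) = 112*(-4) = -448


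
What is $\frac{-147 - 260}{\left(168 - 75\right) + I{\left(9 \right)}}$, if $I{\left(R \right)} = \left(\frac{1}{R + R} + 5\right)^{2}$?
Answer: $- \frac{131868}{38413} \approx -3.4329$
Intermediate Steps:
$I{\left(R \right)} = \left(5 + \frac{1}{2 R}\right)^{2}$ ($I{\left(R \right)} = \left(\frac{1}{2 R} + 5\right)^{2} = \left(5 + \frac{1}{2 R}\right)^{2}$)
$\frac{-147 - 260}{\left(168 - 75\right) + I{\left(9 \right)}} = \frac{-147 - 260}{\left(168 - 75\right) + \frac{\left(1 + 10 \cdot 9\right)^{2}}{4 \cdot 81}} = - \frac{407}{93 + \frac{1}{4} \cdot \frac{1}{81} \left(1 + 90\right)^{2}} = - \frac{407}{93 + \frac{1}{4} \cdot \frac{1}{81} \cdot 91^{2}} = - \frac{407}{93 + \frac{1}{4} \cdot \frac{1}{81} \cdot 8281} = - \frac{407}{93 + \frac{8281}{324}} = - \frac{407}{\frac{38413}{324}} = \left(-407\right) \frac{324}{38413} = - \frac{131868}{38413}$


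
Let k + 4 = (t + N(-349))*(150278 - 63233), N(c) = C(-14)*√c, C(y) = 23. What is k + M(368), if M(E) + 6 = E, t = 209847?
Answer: 18266132473 + 2002035*I*√349 ≈ 1.8266e+10 + 3.7401e+7*I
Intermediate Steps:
N(c) = 23*√c
M(E) = -6 + E
k = 18266132111 + 2002035*I*√349 (k = -4 + (209847 + 23*√(-349))*(150278 - 63233) = -4 + (209847 + 23*(I*√349))*87045 = -4 + (209847 + 23*I*√349)*87045 = -4 + (18266132115 + 2002035*I*√349) = 18266132111 + 2002035*I*√349 ≈ 1.8266e+10 + 3.7401e+7*I)
k + M(368) = (18266132111 + 2002035*I*√349) + (-6 + 368) = (18266132111 + 2002035*I*√349) + 362 = 18266132473 + 2002035*I*√349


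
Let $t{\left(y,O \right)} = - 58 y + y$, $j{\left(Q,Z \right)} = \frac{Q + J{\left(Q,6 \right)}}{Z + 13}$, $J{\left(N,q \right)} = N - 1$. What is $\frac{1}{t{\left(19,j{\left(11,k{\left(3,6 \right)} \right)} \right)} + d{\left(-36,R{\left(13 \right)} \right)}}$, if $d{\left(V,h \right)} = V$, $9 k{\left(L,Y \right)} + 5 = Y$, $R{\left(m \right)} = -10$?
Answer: $- \frac{1}{1119} \approx -0.00089366$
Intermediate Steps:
$k{\left(L,Y \right)} = - \frac{5}{9} + \frac{Y}{9}$
$J{\left(N,q \right)} = -1 + N$
$j{\left(Q,Z \right)} = \frac{-1 + 2 Q}{13 + Z}$ ($j{\left(Q,Z \right)} = \frac{Q + \left(-1 + Q\right)}{Z + 13} = \frac{-1 + 2 Q}{13 + Z}$)
$t{\left(y,O \right)} = - 57 y$
$\frac{1}{t{\left(19,j{\left(11,k{\left(3,6 \right)} \right)} \right)} + d{\left(-36,R{\left(13 \right)} \right)}} = \frac{1}{\left(-57\right) 19 - 36} = \frac{1}{-1083 - 36} = \frac{1}{-1119} = - \frac{1}{1119}$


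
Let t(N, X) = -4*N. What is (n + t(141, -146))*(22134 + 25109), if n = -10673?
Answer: -530869591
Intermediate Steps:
(n + t(141, -146))*(22134 + 25109) = (-10673 - 4*141)*(22134 + 25109) = (-10673 - 564)*47243 = -11237*47243 = -530869591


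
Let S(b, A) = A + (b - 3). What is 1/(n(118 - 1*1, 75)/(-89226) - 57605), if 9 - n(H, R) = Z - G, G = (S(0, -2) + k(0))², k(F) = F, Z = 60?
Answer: -44613/2569931852 ≈ -1.7360e-5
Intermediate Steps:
S(b, A) = -3 + A + b (S(b, A) = A + (-3 + b) = -3 + A + b)
G = 25 (G = ((-3 - 2 + 0) + 0)² = (-5 + 0)² = (-5)² = 25)
n(H, R) = -26 (n(H, R) = 9 - (60 - 1*25) = 9 - (60 - 25) = 9 - 1*35 = 9 - 35 = -26)
1/(n(118 - 1*1, 75)/(-89226) - 57605) = 1/(-26/(-89226) - 57605) = 1/(-26*(-1/89226) - 57605) = 1/(13/44613 - 57605) = 1/(-2569931852/44613) = -44613/2569931852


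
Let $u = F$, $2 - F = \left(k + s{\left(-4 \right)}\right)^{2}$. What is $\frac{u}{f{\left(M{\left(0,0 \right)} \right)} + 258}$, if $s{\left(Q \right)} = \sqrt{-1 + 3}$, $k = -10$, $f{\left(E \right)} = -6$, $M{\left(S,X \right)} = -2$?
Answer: $- \frac{25}{63} + \frac{5 \sqrt{2}}{63} \approx -0.28459$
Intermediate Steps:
$s{\left(Q \right)} = \sqrt{2}$
$F = 2 - \left(-10 + \sqrt{2}\right)^{2} \approx -71.716$
$u = -100 + 20 \sqrt{2} \approx -71.716$
$\frac{u}{f{\left(M{\left(0,0 \right)} \right)} + 258} = \frac{-100 + 20 \sqrt{2}}{-6 + 258} = \frac{-100 + 20 \sqrt{2}}{252} = \left(-100 + 20 \sqrt{2}\right) \frac{1}{252} = - \frac{25}{63} + \frac{5 \sqrt{2}}{63}$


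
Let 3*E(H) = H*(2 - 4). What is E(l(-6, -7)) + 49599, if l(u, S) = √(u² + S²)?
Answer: 49599 - 2*√85/3 ≈ 49593.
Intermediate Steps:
l(u, S) = √(S² + u²)
E(H) = -2*H/3 (E(H) = (H*(2 - 4))/3 = (H*(-2))/3 = (-2*H)/3 = -2*H/3)
E(l(-6, -7)) + 49599 = -2*√((-7)² + (-6)²)/3 + 49599 = -2*√(49 + 36)/3 + 49599 = -2*√85/3 + 49599 = 49599 - 2*√85/3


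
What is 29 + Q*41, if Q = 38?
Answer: 1587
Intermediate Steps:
29 + Q*41 = 29 + 38*41 = 29 + 1558 = 1587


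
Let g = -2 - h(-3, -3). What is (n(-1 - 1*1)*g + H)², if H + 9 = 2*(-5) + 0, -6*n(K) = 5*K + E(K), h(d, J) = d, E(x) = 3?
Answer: 11449/36 ≈ 318.03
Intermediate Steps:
n(K) = -½ - 5*K/6 (n(K) = -(5*K + 3)/6 = -(3 + 5*K)/6 = -½ - 5*K/6)
g = 1 (g = -2 - 1*(-3) = -2 + 3 = 1)
H = -19 (H = -9 + (2*(-5) + 0) = -9 + (-10 + 0) = -9 - 10 = -19)
(n(-1 - 1*1)*g + H)² = ((-½ - 5*(-1 - 1*1)/6)*1 - 19)² = ((-½ - 5*(-1 - 1)/6)*1 - 19)² = ((-½ - ⅚*(-2))*1 - 19)² = ((-½ + 5/3)*1 - 19)² = ((7/6)*1 - 19)² = (7/6 - 19)² = (-107/6)² = 11449/36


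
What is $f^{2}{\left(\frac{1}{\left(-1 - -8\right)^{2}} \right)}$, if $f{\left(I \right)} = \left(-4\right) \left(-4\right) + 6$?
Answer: $484$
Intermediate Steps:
$f{\left(I \right)} = 22$ ($f{\left(I \right)} = 16 + 6 = 22$)
$f^{2}{\left(\frac{1}{\left(-1 - -8\right)^{2}} \right)} = 22^{2} = 484$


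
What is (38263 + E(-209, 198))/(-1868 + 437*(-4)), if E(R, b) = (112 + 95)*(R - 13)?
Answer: 7691/3616 ≈ 2.1269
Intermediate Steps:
E(R, b) = -2691 + 207*R (E(R, b) = 207*(-13 + R) = -2691 + 207*R)
(38263 + E(-209, 198))/(-1868 + 437*(-4)) = (38263 + (-2691 + 207*(-209)))/(-1868 + 437*(-4)) = (38263 + (-2691 - 43263))/(-1868 - 1748) = (38263 - 45954)/(-3616) = -7691*(-1/3616) = 7691/3616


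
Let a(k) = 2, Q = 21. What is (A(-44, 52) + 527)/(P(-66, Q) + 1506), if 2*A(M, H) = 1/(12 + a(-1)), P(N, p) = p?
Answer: 4919/14252 ≈ 0.34514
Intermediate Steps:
A(M, H) = 1/28 (A(M, H) = 1/(2*(12 + 2)) = (½)/14 = (½)*(1/14) = 1/28)
(A(-44, 52) + 527)/(P(-66, Q) + 1506) = (1/28 + 527)/(21 + 1506) = (14757/28)/1527 = (14757/28)*(1/1527) = 4919/14252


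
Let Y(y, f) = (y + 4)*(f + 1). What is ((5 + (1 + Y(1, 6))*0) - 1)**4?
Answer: 256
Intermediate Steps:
Y(y, f) = (1 + f)*(4 + y) (Y(y, f) = (4 + y)*(1 + f) = (1 + f)*(4 + y))
((5 + (1 + Y(1, 6))*0) - 1)**4 = ((5 + (1 + (4 + 1 + 4*6 + 6*1))*0) - 1)**4 = ((5 + (1 + (4 + 1 + 24 + 6))*0) - 1)**4 = ((5 + (1 + 35)*0) - 1)**4 = ((5 + 36*0) - 1)**4 = ((5 + 0) - 1)**4 = (5 - 1)**4 = 4**4 = 256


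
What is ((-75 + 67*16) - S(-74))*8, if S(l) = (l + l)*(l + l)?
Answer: -167256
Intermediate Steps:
S(l) = 4*l**2 (S(l) = (2*l)*(2*l) = 4*l**2)
((-75 + 67*16) - S(-74))*8 = ((-75 + 67*16) - 4*(-74)**2)*8 = ((-75 + 1072) - 4*5476)*8 = (997 - 1*21904)*8 = (997 - 21904)*8 = -20907*8 = -167256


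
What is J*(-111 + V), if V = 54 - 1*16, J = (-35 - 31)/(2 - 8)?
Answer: -803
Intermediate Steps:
J = 11 (J = -66/(-6) = -66*(-⅙) = 11)
V = 38 (V = 54 - 16 = 38)
J*(-111 + V) = 11*(-111 + 38) = 11*(-73) = -803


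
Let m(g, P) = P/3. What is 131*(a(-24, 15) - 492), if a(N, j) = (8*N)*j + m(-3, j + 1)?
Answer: -1323100/3 ≈ -4.4103e+5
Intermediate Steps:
m(g, P) = P/3 (m(g, P) = P*(1/3) = P/3)
a(N, j) = 1/3 + j/3 + 8*N*j (a(N, j) = (8*N)*j + (j + 1)/3 = 8*N*j + (1 + j)/3 = 8*N*j + (1/3 + j/3) = 1/3 + j/3 + 8*N*j)
131*(a(-24, 15) - 492) = 131*((1/3 + (1/3)*15 + 8*(-24)*15) - 492) = 131*((1/3 + 5 - 2880) - 492) = 131*(-8624/3 - 492) = 131*(-10100/3) = -1323100/3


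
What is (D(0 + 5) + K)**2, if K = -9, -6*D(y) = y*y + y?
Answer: 196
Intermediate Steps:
D(y) = -y/6 - y**2/6 (D(y) = -(y*y + y)/6 = -(y**2 + y)/6 = -(y + y**2)/6 = -y/6 - y**2/6)
(D(0 + 5) + K)**2 = (-(0 + 5)*(1 + (0 + 5))/6 - 9)**2 = (-1/6*5*(1 + 5) - 9)**2 = (-1/6*5*6 - 9)**2 = (-5 - 9)**2 = (-14)**2 = 196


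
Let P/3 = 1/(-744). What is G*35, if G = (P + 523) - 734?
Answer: -1831515/248 ≈ -7385.1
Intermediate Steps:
P = -1/248 (P = 3/(-744) = 3*(-1/744) = -1/248 ≈ -0.0040323)
G = -52329/248 (G = (-1/248 + 523) - 734 = 129703/248 - 734 = -52329/248 ≈ -211.00)
G*35 = -52329/248*35 = -1831515/248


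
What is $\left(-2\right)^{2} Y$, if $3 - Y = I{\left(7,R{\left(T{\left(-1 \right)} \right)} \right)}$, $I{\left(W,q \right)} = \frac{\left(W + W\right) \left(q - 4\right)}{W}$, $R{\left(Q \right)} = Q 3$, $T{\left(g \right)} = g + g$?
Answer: $92$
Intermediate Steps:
$T{\left(g \right)} = 2 g$
$R{\left(Q \right)} = 3 Q$
$I{\left(W,q \right)} = -8 + 2 q$ ($I{\left(W,q \right)} = \frac{2 W \left(-4 + q\right)}{W} = -8 + 2 q$)
$Y = 23$ ($Y = 3 - \left(-8 + 2 \cdot 3 \cdot 2 \left(-1\right)\right) = 3 - \left(-8 + 2 \cdot 3 \left(-2\right)\right) = 3 - \left(-8 + 2 \left(-6\right)\right) = 3 - \left(-8 - 12\right) = 3 - -20 = 3 + 20 = 23$)
$\left(-2\right)^{2} Y = \left(-2\right)^{2} \cdot 23 = 4 \cdot 23 = 92$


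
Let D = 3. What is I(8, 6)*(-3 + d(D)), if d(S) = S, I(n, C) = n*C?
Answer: 0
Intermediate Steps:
I(n, C) = C*n
I(8, 6)*(-3 + d(D)) = (6*8)*(-3 + 3) = 48*0 = 0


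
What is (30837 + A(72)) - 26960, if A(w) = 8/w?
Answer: 34894/9 ≈ 3877.1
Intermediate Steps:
(30837 + A(72)) - 26960 = (30837 + 8/72) - 26960 = (30837 + 8*(1/72)) - 26960 = (30837 + ⅑) - 26960 = 277534/9 - 26960 = 34894/9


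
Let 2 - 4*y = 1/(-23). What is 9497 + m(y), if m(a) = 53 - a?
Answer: 878553/92 ≈ 9549.5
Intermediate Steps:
y = 47/92 (y = ½ - ¼/(-23) = ½ - ¼*(-1/23) = ½ + 1/92 = 47/92 ≈ 0.51087)
9497 + m(y) = 9497 + (53 - 1*47/92) = 9497 + (53 - 47/92) = 9497 + 4829/92 = 878553/92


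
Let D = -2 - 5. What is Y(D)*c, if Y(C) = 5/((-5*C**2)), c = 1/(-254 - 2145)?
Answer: 1/117551 ≈ 8.5069e-6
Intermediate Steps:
D = -7
c = -1/2399 (c = 1/(-2399) = -1/2399 ≈ -0.00041684)
Y(C) = -1/C**2 (Y(C) = 5*(-1/(5*C**2)) = -1/C**2)
Y(D)*c = -1/(-7)**2*(-1/2399) = -1*1/49*(-1/2399) = -1/49*(-1/2399) = 1/117551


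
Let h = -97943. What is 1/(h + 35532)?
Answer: -1/62411 ≈ -1.6023e-5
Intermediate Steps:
1/(h + 35532) = 1/(-97943 + 35532) = 1/(-62411) = -1/62411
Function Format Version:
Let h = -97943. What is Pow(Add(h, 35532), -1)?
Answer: Rational(-1, 62411) ≈ -1.6023e-5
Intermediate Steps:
Pow(Add(h, 35532), -1) = Pow(Add(-97943, 35532), -1) = Pow(-62411, -1) = Rational(-1, 62411)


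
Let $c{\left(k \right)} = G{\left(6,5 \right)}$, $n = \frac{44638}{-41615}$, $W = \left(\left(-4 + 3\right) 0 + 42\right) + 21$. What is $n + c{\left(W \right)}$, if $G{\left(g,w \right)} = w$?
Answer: $\frac{163437}{41615} \approx 3.9274$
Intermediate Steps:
$W = 63$ ($W = \left(\left(-1\right) 0 + 42\right) + 21 = \left(0 + 42\right) + 21 = 42 + 21 = 63$)
$n = - \frac{44638}{41615}$ ($n = 44638 \left(- \frac{1}{41615}\right) = - \frac{44638}{41615} \approx -1.0726$)
$c{\left(k \right)} = 5$
$n + c{\left(W \right)} = - \frac{44638}{41615} + 5 = \frac{163437}{41615}$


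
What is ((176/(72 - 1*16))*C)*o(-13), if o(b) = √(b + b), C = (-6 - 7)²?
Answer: 3718*I*√26/7 ≈ 2708.3*I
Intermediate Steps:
C = 169 (C = (-13)² = 169)
o(b) = √2*√b (o(b) = √(2*b) = √2*√b)
((176/(72 - 1*16))*C)*o(-13) = ((176/(72 - 1*16))*169)*(√2*√(-13)) = ((176/(72 - 16))*169)*(√2*(I*√13)) = ((176/56)*169)*(I*√26) = ((176*(1/56))*169)*(I*√26) = ((22/7)*169)*(I*√26) = 3718*(I*√26)/7 = 3718*I*√26/7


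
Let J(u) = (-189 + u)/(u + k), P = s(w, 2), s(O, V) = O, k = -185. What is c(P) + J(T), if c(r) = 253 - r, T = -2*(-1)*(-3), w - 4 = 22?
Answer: 43552/191 ≈ 228.02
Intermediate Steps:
w = 26 (w = 4 + 22 = 26)
P = 26
T = -6 (T = 2*(-3) = -6)
J(u) = (-189 + u)/(-185 + u) (J(u) = (-189 + u)/(u - 185) = (-189 + u)/(-185 + u))
c(P) + J(T) = (253 - 1*26) + (-189 - 6)/(-185 - 6) = (253 - 26) - 195/(-191) = 227 - 1/191*(-195) = 227 + 195/191 = 43552/191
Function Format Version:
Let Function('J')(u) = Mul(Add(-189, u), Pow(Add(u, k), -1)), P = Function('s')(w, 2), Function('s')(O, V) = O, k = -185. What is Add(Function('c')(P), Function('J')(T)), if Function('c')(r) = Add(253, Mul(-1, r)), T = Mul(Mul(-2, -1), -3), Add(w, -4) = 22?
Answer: Rational(43552, 191) ≈ 228.02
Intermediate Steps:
w = 26 (w = Add(4, 22) = 26)
P = 26
T = -6 (T = Mul(2, -3) = -6)
Function('J')(u) = Mul(Pow(Add(-185, u), -1), Add(-189, u)) (Function('J')(u) = Mul(Add(-189, u), Pow(Add(u, -185), -1)) = Mul(Add(-189, u), Pow(Add(-185, u), -1)) = Mul(Pow(Add(-185, u), -1), Add(-189, u)))
Add(Function('c')(P), Function('J')(T)) = Add(Add(253, Mul(-1, 26)), Mul(Pow(Add(-185, -6), -1), Add(-189, -6))) = Add(Add(253, -26), Mul(Pow(-191, -1), -195)) = Add(227, Mul(Rational(-1, 191), -195)) = Add(227, Rational(195, 191)) = Rational(43552, 191)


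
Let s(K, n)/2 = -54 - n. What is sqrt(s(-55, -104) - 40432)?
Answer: 2*I*sqrt(10083) ≈ 200.83*I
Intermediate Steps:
s(K, n) = -108 - 2*n (s(K, n) = 2*(-54 - n) = -108 - 2*n)
sqrt(s(-55, -104) - 40432) = sqrt((-108 - 2*(-104)) - 40432) = sqrt((-108 + 208) - 40432) = sqrt(100 - 40432) = sqrt(-40332) = 2*I*sqrt(10083)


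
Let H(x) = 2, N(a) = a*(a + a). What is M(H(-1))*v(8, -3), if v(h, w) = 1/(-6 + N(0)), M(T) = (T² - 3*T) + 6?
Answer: -⅔ ≈ -0.66667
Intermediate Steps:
N(a) = 2*a² (N(a) = a*(2*a) = 2*a²)
M(T) = 6 + T² - 3*T
v(h, w) = -⅙ (v(h, w) = 1/(-6 + 2*0²) = 1/(-6 + 2*0) = 1/(-6 + 0) = 1/(-6) = -⅙)
M(H(-1))*v(8, -3) = (6 + 2² - 3*2)*(-⅙) = (6 + 4 - 6)*(-⅙) = 4*(-⅙) = -⅔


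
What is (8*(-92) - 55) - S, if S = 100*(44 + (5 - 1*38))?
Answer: -1891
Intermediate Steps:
S = 1100 (S = 100*(44 + (5 - 38)) = 100*(44 - 33) = 100*11 = 1100)
(8*(-92) - 55) - S = (8*(-92) - 55) - 1*1100 = (-736 - 55) - 1100 = -791 - 1100 = -1891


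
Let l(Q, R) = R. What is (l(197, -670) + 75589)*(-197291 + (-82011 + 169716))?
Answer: -8210073534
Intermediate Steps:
(l(197, -670) + 75589)*(-197291 + (-82011 + 169716)) = (-670 + 75589)*(-197291 + (-82011 + 169716)) = 74919*(-197291 + 87705) = 74919*(-109586) = -8210073534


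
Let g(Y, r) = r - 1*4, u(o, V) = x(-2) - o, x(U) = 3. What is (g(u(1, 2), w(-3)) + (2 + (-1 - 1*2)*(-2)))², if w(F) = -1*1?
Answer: 9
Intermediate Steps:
w(F) = -1
u(o, V) = 3 - o
g(Y, r) = -4 + r (g(Y, r) = r - 4 = -4 + r)
(g(u(1, 2), w(-3)) + (2 + (-1 - 1*2)*(-2)))² = ((-4 - 1) + (2 + (-1 - 1*2)*(-2)))² = (-5 + (2 + (-1 - 2)*(-2)))² = (-5 + (2 - 3*(-2)))² = (-5 + (2 + 6))² = (-5 + 8)² = 3² = 9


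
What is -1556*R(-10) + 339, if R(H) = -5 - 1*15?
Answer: 31459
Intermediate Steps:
R(H) = -20 (R(H) = -5 - 15 = -20)
-1556*R(-10) + 339 = -1556*(-20) + 339 = 31120 + 339 = 31459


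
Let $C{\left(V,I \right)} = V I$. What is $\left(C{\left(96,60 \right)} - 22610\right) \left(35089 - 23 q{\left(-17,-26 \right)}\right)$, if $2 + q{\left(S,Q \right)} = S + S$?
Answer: $-605201450$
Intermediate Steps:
$q{\left(S,Q \right)} = -2 + 2 S$ ($q{\left(S,Q \right)} = -2 + \left(S + S\right) = -2 + 2 S$)
$C{\left(V,I \right)} = I V$
$\left(C{\left(96,60 \right)} - 22610\right) \left(35089 - 23 q{\left(-17,-26 \right)}\right) = \left(60 \cdot 96 - 22610\right) \left(35089 - 23 \left(-2 + 2 \left(-17\right)\right)\right) = \left(5760 - 22610\right) \left(35089 - 23 \left(-2 - 34\right)\right) = - 16850 \left(35089 - -828\right) = - 16850 \left(35089 + 828\right) = \left(-16850\right) 35917 = -605201450$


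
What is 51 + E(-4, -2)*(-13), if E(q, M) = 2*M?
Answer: 103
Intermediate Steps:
51 + E(-4, -2)*(-13) = 51 + (2*(-2))*(-13) = 51 - 4*(-13) = 51 + 52 = 103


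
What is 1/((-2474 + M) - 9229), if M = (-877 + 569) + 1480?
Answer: -1/10531 ≈ -9.4958e-5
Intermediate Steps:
M = 1172 (M = -308 + 1480 = 1172)
1/((-2474 + M) - 9229) = 1/((-2474 + 1172) - 9229) = 1/(-1302 - 9229) = 1/(-10531) = -1/10531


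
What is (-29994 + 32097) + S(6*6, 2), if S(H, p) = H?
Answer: 2139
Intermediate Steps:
(-29994 + 32097) + S(6*6, 2) = (-29994 + 32097) + 6*6 = 2103 + 36 = 2139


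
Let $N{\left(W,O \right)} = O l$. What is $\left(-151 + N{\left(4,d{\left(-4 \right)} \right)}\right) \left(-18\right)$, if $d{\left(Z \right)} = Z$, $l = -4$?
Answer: $2430$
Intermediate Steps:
$N{\left(W,O \right)} = - 4 O$ ($N{\left(W,O \right)} = O \left(-4\right) = - 4 O$)
$\left(-151 + N{\left(4,d{\left(-4 \right)} \right)}\right) \left(-18\right) = \left(-151 - -16\right) \left(-18\right) = \left(-151 + 16\right) \left(-18\right) = \left(-135\right) \left(-18\right) = 2430$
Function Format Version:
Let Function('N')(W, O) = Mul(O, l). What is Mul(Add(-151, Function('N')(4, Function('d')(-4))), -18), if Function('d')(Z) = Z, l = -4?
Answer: 2430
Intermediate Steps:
Function('N')(W, O) = Mul(-4, O) (Function('N')(W, O) = Mul(O, -4) = Mul(-4, O))
Mul(Add(-151, Function('N')(4, Function('d')(-4))), -18) = Mul(Add(-151, Mul(-4, -4)), -18) = Mul(Add(-151, 16), -18) = Mul(-135, -18) = 2430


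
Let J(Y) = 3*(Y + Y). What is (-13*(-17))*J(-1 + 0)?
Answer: -1326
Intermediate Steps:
J(Y) = 6*Y (J(Y) = 3*(2*Y) = 6*Y)
(-13*(-17))*J(-1 + 0) = (-13*(-17))*(6*(-1 + 0)) = 221*(6*(-1)) = 221*(-6) = -1326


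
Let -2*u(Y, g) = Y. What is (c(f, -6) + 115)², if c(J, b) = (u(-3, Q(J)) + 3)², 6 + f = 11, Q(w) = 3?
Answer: 292681/16 ≈ 18293.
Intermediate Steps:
u(Y, g) = -Y/2
f = 5 (f = -6 + 11 = 5)
c(J, b) = 81/4 (c(J, b) = (-½*(-3) + 3)² = (3/2 + 3)² = (9/2)² = 81/4)
(c(f, -6) + 115)² = (81/4 + 115)² = (541/4)² = 292681/16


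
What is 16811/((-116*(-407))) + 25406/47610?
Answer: 999919891/1123881660 ≈ 0.88970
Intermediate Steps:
16811/((-116*(-407))) + 25406/47610 = 16811/47212 + 25406*(1/47610) = 16811*(1/47212) + 12703/23805 = 16811/47212 + 12703/23805 = 999919891/1123881660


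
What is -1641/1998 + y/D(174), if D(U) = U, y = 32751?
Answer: 1809749/9657 ≈ 187.40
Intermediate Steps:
-1641/1998 + y/D(174) = -1641/1998 + 32751/174 = -1641*1/1998 + 32751*(1/174) = -547/666 + 10917/58 = 1809749/9657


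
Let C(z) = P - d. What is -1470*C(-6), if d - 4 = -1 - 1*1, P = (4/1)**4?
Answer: -373380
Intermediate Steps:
P = 256 (P = (4*1)**4 = 4**4 = 256)
d = 2 (d = 4 + (-1 - 1*1) = 4 + (-1 - 1) = 4 - 2 = 2)
C(z) = 254 (C(z) = 256 - 1*2 = 256 - 2 = 254)
-1470*C(-6) = -1470*254 = -373380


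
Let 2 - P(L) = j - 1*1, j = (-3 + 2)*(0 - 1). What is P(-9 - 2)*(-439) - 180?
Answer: -1058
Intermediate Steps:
j = 1 (j = -1*(-1) = 1)
P(L) = 2 (P(L) = 2 - (1 - 1*1) = 2 - (1 - 1) = 2 - 1*0 = 2 + 0 = 2)
P(-9 - 2)*(-439) - 180 = 2*(-439) - 180 = -878 - 180 = -1058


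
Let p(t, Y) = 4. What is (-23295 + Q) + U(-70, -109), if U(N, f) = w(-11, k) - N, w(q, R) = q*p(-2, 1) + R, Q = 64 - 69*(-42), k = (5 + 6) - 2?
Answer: -20298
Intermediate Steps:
k = 9 (k = 11 - 2 = 9)
Q = 2962 (Q = 64 + 2898 = 2962)
w(q, R) = R + 4*q (w(q, R) = q*4 + R = 4*q + R = R + 4*q)
U(N, f) = -35 - N (U(N, f) = (9 + 4*(-11)) - N = (9 - 44) - N = -35 - N)
(-23295 + Q) + U(-70, -109) = (-23295 + 2962) + (-35 - 1*(-70)) = -20333 + (-35 + 70) = -20333 + 35 = -20298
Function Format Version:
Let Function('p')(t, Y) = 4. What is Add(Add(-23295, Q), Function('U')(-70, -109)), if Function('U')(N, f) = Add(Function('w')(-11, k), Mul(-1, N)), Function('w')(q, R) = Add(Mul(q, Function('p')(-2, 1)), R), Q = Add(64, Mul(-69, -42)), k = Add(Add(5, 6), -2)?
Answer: -20298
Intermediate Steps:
k = 9 (k = Add(11, -2) = 9)
Q = 2962 (Q = Add(64, 2898) = 2962)
Function('w')(q, R) = Add(R, Mul(4, q)) (Function('w')(q, R) = Add(Mul(q, 4), R) = Add(Mul(4, q), R) = Add(R, Mul(4, q)))
Function('U')(N, f) = Add(-35, Mul(-1, N)) (Function('U')(N, f) = Add(Add(9, Mul(4, -11)), Mul(-1, N)) = Add(Add(9, -44), Mul(-1, N)) = Add(-35, Mul(-1, N)))
Add(Add(-23295, Q), Function('U')(-70, -109)) = Add(Add(-23295, 2962), Add(-35, Mul(-1, -70))) = Add(-20333, Add(-35, 70)) = Add(-20333, 35) = -20298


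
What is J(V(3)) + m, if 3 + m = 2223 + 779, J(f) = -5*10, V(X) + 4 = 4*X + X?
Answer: 2949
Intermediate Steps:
V(X) = -4 + 5*X (V(X) = -4 + (4*X + X) = -4 + 5*X)
J(f) = -50
m = 2999 (m = -3 + (2223 + 779) = -3 + 3002 = 2999)
J(V(3)) + m = -50 + 2999 = 2949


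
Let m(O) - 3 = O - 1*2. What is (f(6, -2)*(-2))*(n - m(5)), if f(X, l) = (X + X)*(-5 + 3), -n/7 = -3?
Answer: 720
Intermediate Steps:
n = 21 (n = -7*(-3) = 21)
f(X, l) = -4*X (f(X, l) = (2*X)*(-2) = -4*X)
m(O) = 1 + O (m(O) = 3 + (O - 1*2) = 3 + (O - 2) = 3 + (-2 + O) = 1 + O)
(f(6, -2)*(-2))*(n - m(5)) = (-4*6*(-2))*(21 - (1 + 5)) = (-24*(-2))*(21 - 1*6) = 48*(21 - 6) = 48*15 = 720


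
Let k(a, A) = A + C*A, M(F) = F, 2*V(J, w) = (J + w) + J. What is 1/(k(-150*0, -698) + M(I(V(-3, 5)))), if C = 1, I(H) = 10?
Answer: -1/1386 ≈ -0.00072150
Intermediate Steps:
V(J, w) = J + w/2 (V(J, w) = ((J + w) + J)/2 = (w + 2*J)/2 = J + w/2)
k(a, A) = 2*A (k(a, A) = A + 1*A = A + A = 2*A)
1/(k(-150*0, -698) + M(I(V(-3, 5)))) = 1/(2*(-698) + 10) = 1/(-1396 + 10) = 1/(-1386) = -1/1386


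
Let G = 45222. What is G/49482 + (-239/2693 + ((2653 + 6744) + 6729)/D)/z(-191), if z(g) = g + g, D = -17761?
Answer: 138103205745641/150682606902042 ≈ 0.91652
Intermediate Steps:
z(g) = 2*g
G/49482 + (-239/2693 + ((2653 + 6744) + 6729)/D)/z(-191) = 45222/49482 + (-239/2693 + ((2653 + 6744) + 6729)/(-17761))/((2*(-191))) = 45222*(1/49482) + (-239*1/2693 + (9397 + 6729)*(-1/17761))/(-382) = 7537/8247 + (-239/2693 + 16126*(-1/17761))*(-1/382) = 7537/8247 + (-239/2693 - 16126/17761)*(-1/382) = 7537/8247 - 47672197/47830373*(-1/382) = 7537/8247 + 47672197/18271202486 = 138103205745641/150682606902042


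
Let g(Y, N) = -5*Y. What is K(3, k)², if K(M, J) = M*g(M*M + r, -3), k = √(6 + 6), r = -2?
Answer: 11025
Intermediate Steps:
k = 2*√3 (k = √12 = 2*√3 ≈ 3.4641)
K(M, J) = M*(10 - 5*M²) (K(M, J) = M*(-5*(M*M - 2)) = M*(-5*(M² - 2)) = M*(-5*(-2 + M²)) = M*(10 - 5*M²))
K(3, k)² = (5*3*(2 - 1*3²))² = (5*3*(2 - 1*9))² = (5*3*(2 - 9))² = (5*3*(-7))² = (-105)² = 11025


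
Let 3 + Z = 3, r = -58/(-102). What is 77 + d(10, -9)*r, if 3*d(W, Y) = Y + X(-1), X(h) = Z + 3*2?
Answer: 3898/51 ≈ 76.431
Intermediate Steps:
r = 29/51 (r = -58*(-1/102) = 29/51 ≈ 0.56863)
Z = 0 (Z = -3 + 3 = 0)
X(h) = 6 (X(h) = 0 + 3*2 = 0 + 6 = 6)
d(W, Y) = 2 + Y/3 (d(W, Y) = (Y + 6)/3 = (6 + Y)/3 = 2 + Y/3)
77 + d(10, -9)*r = 77 + (2 + (1/3)*(-9))*(29/51) = 77 + (2 - 3)*(29/51) = 77 - 1*29/51 = 77 - 29/51 = 3898/51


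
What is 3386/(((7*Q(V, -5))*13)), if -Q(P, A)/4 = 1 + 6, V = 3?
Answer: -1693/1274 ≈ -1.3289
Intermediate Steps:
Q(P, A) = -28 (Q(P, A) = -4*(1 + 6) = -4*7 = -28)
3386/(((7*Q(V, -5))*13)) = 3386/(((7*(-28))*13)) = 3386/((-196*13)) = 3386/(-2548) = 3386*(-1/2548) = -1693/1274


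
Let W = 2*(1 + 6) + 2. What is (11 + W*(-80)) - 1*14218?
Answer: -15487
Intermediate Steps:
W = 16 (W = 2*7 + 2 = 14 + 2 = 16)
(11 + W*(-80)) - 1*14218 = (11 + 16*(-80)) - 1*14218 = (11 - 1280) - 14218 = -1269 - 14218 = -15487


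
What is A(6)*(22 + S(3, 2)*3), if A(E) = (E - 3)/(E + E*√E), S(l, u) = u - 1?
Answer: -5/2 + 5*√6/2 ≈ 3.6237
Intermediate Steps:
S(l, u) = -1 + u
A(E) = (-3 + E)/(E + E^(3/2))
A(6)*(22 + S(3, 2)*3) = ((-3 + 6)/(6 + 6^(3/2)))*(22 + (-1 + 2)*3) = (3/(6 + 6*√6))*(22 + 1*3) = (3/(6 + 6*√6))*(22 + 3) = (3/(6 + 6*√6))*25 = 75/(6 + 6*√6)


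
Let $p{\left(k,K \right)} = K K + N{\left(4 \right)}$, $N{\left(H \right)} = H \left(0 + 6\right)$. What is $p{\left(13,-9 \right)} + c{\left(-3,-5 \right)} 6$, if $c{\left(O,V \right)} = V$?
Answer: $75$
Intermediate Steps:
$N{\left(H \right)} = 6 H$ ($N{\left(H \right)} = H 6 = 6 H$)
$p{\left(k,K \right)} = 24 + K^{2}$ ($p{\left(k,K \right)} = K K + 6 \cdot 4 = K^{2} + 24 = 24 + K^{2}$)
$p{\left(13,-9 \right)} + c{\left(-3,-5 \right)} 6 = \left(24 + \left(-9\right)^{2}\right) - 30 = \left(24 + 81\right) - 30 = 105 - 30 = 75$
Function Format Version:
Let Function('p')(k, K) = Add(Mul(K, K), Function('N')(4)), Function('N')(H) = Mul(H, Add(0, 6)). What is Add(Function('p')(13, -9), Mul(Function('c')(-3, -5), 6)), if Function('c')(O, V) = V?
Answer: 75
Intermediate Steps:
Function('N')(H) = Mul(6, H) (Function('N')(H) = Mul(H, 6) = Mul(6, H))
Function('p')(k, K) = Add(24, Pow(K, 2)) (Function('p')(k, K) = Add(Mul(K, K), Mul(6, 4)) = Add(Pow(K, 2), 24) = Add(24, Pow(K, 2)))
Add(Function('p')(13, -9), Mul(Function('c')(-3, -5), 6)) = Add(Add(24, Pow(-9, 2)), Mul(-5, 6)) = Add(Add(24, 81), -30) = Add(105, -30) = 75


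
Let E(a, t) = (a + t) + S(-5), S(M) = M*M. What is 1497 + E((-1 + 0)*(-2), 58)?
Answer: 1582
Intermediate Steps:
S(M) = M**2
E(a, t) = 25 + a + t (E(a, t) = (a + t) + (-5)**2 = (a + t) + 25 = 25 + a + t)
1497 + E((-1 + 0)*(-2), 58) = 1497 + (25 + (-1 + 0)*(-2) + 58) = 1497 + (25 - 1*(-2) + 58) = 1497 + (25 + 2 + 58) = 1497 + 85 = 1582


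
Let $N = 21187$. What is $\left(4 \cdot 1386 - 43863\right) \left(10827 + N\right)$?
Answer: $-1226744466$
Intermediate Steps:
$\left(4 \cdot 1386 - 43863\right) \left(10827 + N\right) = \left(4 \cdot 1386 - 43863\right) \left(10827 + 21187\right) = \left(5544 - 43863\right) 32014 = \left(-38319\right) 32014 = -1226744466$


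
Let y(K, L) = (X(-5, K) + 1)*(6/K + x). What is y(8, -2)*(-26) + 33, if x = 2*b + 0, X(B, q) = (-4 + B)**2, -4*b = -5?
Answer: -6896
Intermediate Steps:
b = 5/4 (b = -1/4*(-5) = 5/4 ≈ 1.2500)
x = 5/2 (x = 2*(5/4) + 0 = 5/2 + 0 = 5/2 ≈ 2.5000)
y(K, L) = 205 + 492/K (y(K, L) = ((-4 - 5)**2 + 1)*(6/K + 5/2) = ((-9)**2 + 1)*(5/2 + 6/K) = (81 + 1)*(5/2 + 6/K) = 82*(5/2 + 6/K) = 205 + 492/K)
y(8, -2)*(-26) + 33 = (205 + 492/8)*(-26) + 33 = (205 + 492*(1/8))*(-26) + 33 = (205 + 123/2)*(-26) + 33 = (533/2)*(-26) + 33 = -6929 + 33 = -6896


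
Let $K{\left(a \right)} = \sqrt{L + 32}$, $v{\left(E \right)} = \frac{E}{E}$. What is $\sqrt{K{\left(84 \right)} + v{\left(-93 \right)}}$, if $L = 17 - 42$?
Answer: $\sqrt{1 + \sqrt{7}} \approx 1.9094$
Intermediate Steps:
$L = -25$ ($L = 17 - 42 = -25$)
$v{\left(E \right)} = 1$
$K{\left(a \right)} = \sqrt{7}$ ($K{\left(a \right)} = \sqrt{-25 + 32} = \sqrt{7}$)
$\sqrt{K{\left(84 \right)} + v{\left(-93 \right)}} = \sqrt{\sqrt{7} + 1} = \sqrt{1 + \sqrt{7}}$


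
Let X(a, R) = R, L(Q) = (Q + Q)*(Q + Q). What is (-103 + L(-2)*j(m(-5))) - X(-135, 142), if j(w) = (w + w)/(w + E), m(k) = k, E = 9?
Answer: -285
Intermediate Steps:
L(Q) = 4*Q² (L(Q) = (2*Q)*(2*Q) = 4*Q²)
j(w) = 2*w/(9 + w) (j(w) = (w + w)/(w + 9) = (2*w)/(9 + w) = 2*w/(9 + w))
(-103 + L(-2)*j(m(-5))) - X(-135, 142) = (-103 + (4*(-2)²)*(2*(-5)/(9 - 5))) - 1*142 = (-103 + (4*4)*(2*(-5)/4)) - 142 = (-103 + 16*(2*(-5)*(¼))) - 142 = (-103 + 16*(-5/2)) - 142 = (-103 - 40) - 142 = -143 - 142 = -285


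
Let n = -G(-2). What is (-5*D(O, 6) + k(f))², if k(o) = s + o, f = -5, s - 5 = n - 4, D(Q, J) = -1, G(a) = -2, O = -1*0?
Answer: 9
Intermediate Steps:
O = 0
n = 2 (n = -1*(-2) = 2)
s = 3 (s = 5 + (2 - 4) = 5 - 2 = 3)
k(o) = 3 + o
(-5*D(O, 6) + k(f))² = (-5*(-1) + (3 - 5))² = (5 - 2)² = 3² = 9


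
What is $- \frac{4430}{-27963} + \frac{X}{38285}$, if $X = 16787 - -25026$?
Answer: $\frac{102986113}{82351035} \approx 1.2506$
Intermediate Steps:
$X = 41813$ ($X = 16787 + 25026 = 41813$)
$- \frac{4430}{-27963} + \frac{X}{38285} = - \frac{4430}{-27963} + \frac{41813}{38285} = \left(-4430\right) \left(- \frac{1}{27963}\right) + 41813 \cdot \frac{1}{38285} = \frac{4430}{27963} + \frac{41813}{38285} = \frac{102986113}{82351035}$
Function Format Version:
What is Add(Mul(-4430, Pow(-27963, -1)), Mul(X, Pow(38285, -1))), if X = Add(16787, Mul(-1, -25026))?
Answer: Rational(102986113, 82351035) ≈ 1.2506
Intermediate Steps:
X = 41813 (X = Add(16787, 25026) = 41813)
Add(Mul(-4430, Pow(-27963, -1)), Mul(X, Pow(38285, -1))) = Add(Mul(-4430, Pow(-27963, -1)), Mul(41813, Pow(38285, -1))) = Add(Mul(-4430, Rational(-1, 27963)), Mul(41813, Rational(1, 38285))) = Add(Rational(4430, 27963), Rational(41813, 38285)) = Rational(102986113, 82351035)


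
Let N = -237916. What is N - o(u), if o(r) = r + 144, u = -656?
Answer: -237404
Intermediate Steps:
o(r) = 144 + r
N - o(u) = -237916 - (144 - 656) = -237916 - 1*(-512) = -237916 + 512 = -237404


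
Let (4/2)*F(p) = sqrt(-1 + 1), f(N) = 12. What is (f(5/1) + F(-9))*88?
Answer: 1056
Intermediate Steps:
F(p) = 0 (F(p) = sqrt(-1 + 1)/2 = sqrt(0)/2 = (1/2)*0 = 0)
(f(5/1) + F(-9))*88 = (12 + 0)*88 = 12*88 = 1056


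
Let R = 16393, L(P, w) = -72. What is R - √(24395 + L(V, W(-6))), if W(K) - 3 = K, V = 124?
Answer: 16393 - √24323 ≈ 16237.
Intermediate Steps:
W(K) = 3 + K
R - √(24395 + L(V, W(-6))) = 16393 - √(24395 - 72) = 16393 - √24323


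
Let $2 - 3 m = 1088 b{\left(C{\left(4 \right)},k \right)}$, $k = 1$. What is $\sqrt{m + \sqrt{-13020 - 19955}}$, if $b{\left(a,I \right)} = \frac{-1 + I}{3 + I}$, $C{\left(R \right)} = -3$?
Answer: $\frac{\sqrt{6 + 45 i \sqrt{1319}}}{3} \approx 9.5462 + 9.5112 i$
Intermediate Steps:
$b{\left(a,I \right)} = \frac{-1 + I}{3 + I}$
$m = \frac{2}{3}$ ($m = \frac{2}{3} - \frac{1088 \frac{-1 + 1}{3 + 1}}{3} = \frac{2}{3} - \frac{1088 \cdot \frac{1}{4} \cdot 0}{3} = \frac{2}{3} - \frac{1088 \cdot 0}{3} = \frac{2}{3} - 0 = \frac{2}{3} + 0 = \frac{2}{3} \approx 0.66667$)
$\sqrt{m + \sqrt{-13020 - 19955}} = \sqrt{\frac{2}{3} + \sqrt{-13020 - 19955}} = \sqrt{\frac{2}{3} + \sqrt{-32975}} = \sqrt{\frac{2}{3} + 5 i \sqrt{1319}}$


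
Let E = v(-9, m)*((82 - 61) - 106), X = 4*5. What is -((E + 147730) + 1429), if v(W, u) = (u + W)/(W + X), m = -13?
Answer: -149329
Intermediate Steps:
X = 20
v(W, u) = (W + u)/(20 + W) (v(W, u) = (u + W)/(W + 20) = (W + u)/(20 + W))
E = 170 (E = ((-9 - 13)/(20 - 9))*((82 - 61) - 106) = (-22/11)*(21 - 106) = ((1/11)*(-22))*(-85) = -2*(-85) = 170)
-((E + 147730) + 1429) = -((170 + 147730) + 1429) = -(147900 + 1429) = -1*149329 = -149329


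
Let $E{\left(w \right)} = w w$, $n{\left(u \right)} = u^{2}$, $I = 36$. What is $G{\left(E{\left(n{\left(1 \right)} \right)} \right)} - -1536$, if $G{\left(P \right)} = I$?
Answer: $1572$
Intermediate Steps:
$E{\left(w \right)} = w^{2}$
$G{\left(P \right)} = 36$
$G{\left(E{\left(n{\left(1 \right)} \right)} \right)} - -1536 = 36 - -1536 = 36 + 1536 = 1572$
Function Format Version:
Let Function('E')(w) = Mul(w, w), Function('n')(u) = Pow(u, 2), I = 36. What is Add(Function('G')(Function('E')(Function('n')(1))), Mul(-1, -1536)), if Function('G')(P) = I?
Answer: 1572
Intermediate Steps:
Function('E')(w) = Pow(w, 2)
Function('G')(P) = 36
Add(Function('G')(Function('E')(Function('n')(1))), Mul(-1, -1536)) = Add(36, Mul(-1, -1536)) = Add(36, 1536) = 1572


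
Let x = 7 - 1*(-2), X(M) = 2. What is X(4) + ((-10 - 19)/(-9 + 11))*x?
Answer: -257/2 ≈ -128.50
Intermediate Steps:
x = 9 (x = 7 + 2 = 9)
X(4) + ((-10 - 19)/(-9 + 11))*x = 2 + ((-10 - 19)/(-9 + 11))*9 = 2 - 29/2*9 = 2 - 261/2 = -257/2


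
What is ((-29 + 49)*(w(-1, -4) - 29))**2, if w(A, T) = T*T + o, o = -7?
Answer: 160000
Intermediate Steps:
w(A, T) = -7 + T**2 (w(A, T) = T*T - 7 = T**2 - 7 = -7 + T**2)
((-29 + 49)*(w(-1, -4) - 29))**2 = ((-29 + 49)*((-7 + (-4)**2) - 29))**2 = (20*((-7 + 16) - 29))**2 = (20*(9 - 29))**2 = (20*(-20))**2 = (-400)**2 = 160000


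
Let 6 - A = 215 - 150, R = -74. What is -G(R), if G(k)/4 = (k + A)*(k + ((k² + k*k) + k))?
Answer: 5747728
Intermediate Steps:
A = -59 (A = 6 - (215 - 150) = 6 - 1*65 = 6 - 65 = -59)
G(k) = 4*(-59 + k)*(2*k + 2*k²) (G(k) = 4*((k - 59)*(k + ((k² + k*k) + k))) = 4*((-59 + k)*(k + ((k² + k²) + k))) = 4*((-59 + k)*(k + (2*k² + k))) = 4*((-59 + k)*(k + (k + 2*k²))) = 4*((-59 + k)*(2*k + 2*k²)) = 4*(-59 + k)*(2*k + 2*k²))
-G(R) = -8*(-74)*(-59 + (-74)² - 58*(-74)) = -8*(-74)*(-59 + 5476 + 4292) = -8*(-74)*9709 = -1*(-5747728) = 5747728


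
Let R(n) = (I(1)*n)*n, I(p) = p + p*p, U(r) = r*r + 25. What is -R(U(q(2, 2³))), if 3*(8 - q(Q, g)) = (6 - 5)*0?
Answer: -15842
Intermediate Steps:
q(Q, g) = 8 (q(Q, g) = 8 - (6 - 5)*0/3 = 8 - 0/3 = 8 - ⅓*0 = 8 + 0 = 8)
U(r) = 25 + r² (U(r) = r² + 25 = 25 + r²)
I(p) = p + p²
R(n) = 2*n² (R(n) = ((1*(1 + 1))*n)*n = ((1*2)*n)*n = (2*n)*n = 2*n²)
-R(U(q(2, 2³))) = -2*(25 + 8²)² = -2*(25 + 64)² = -2*89² = -2*7921 = -1*15842 = -15842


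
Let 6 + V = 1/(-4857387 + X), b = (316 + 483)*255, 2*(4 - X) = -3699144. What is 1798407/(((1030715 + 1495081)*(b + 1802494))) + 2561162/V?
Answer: -333643501844163753796567/781622217568562244 ≈ -4.2686e+5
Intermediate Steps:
X = 1849576 (X = 4 - ½*(-3699144) = 4 + 1849572 = 1849576)
b = 203745 (b = 799*255 = 203745)
V = -18046867/3007811 (V = -6 + 1/(-4857387 + 1849576) = -6 + 1/(-3007811) = -6 - 1/3007811 = -18046867/3007811 ≈ -6.0000)
1798407/(((1030715 + 1495081)*(b + 1802494))) + 2561162/V = 1798407/(((1030715 + 1495081)*(203745 + 1802494))) + 2561162/(-18046867/3007811) = 1798407/((2525796*2006239)) + 2561162*(-3007811/18046867) = 1798407/5067350441244 - 7703491236382/18046867 = 1798407*(1/5067350441244) - 7703491236382/18046867 = 15371/43310687532 - 7703491236382/18046867 = -333643501844163753796567/781622217568562244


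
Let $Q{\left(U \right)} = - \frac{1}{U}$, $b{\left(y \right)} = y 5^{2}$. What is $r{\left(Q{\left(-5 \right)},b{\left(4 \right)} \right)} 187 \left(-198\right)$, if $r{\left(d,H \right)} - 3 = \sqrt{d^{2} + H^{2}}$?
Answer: $-111078 - \frac{1962378 \sqrt{89}}{5} \approx -3.8137 \cdot 10^{6}$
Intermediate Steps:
$b{\left(y \right)} = 25 y$ ($b{\left(y \right)} = y 25 = 25 y$)
$r{\left(d,H \right)} = 3 + \sqrt{H^{2} + d^{2}}$ ($r{\left(d,H \right)} = 3 + \sqrt{d^{2} + H^{2}} = 3 + \sqrt{H^{2} + d^{2}}$)
$r{\left(Q{\left(-5 \right)},b{\left(4 \right)} \right)} 187 \left(-198\right) = \left(3 + \sqrt{\left(25 \cdot 4\right)^{2} + \left(- \frac{1}{-5}\right)^{2}}\right) 187 \left(-198\right) = \left(3 + \sqrt{100^{2} + \left(\left(-1\right) \left(- \frac{1}{5}\right)\right)^{2}}\right) 187 \left(-198\right) = \left(3 + \sqrt{10000 + \left(\frac{1}{5}\right)^{2}}\right) 187 \left(-198\right) = \left(3 + \sqrt{10000 + \frac{1}{25}}\right) 187 \left(-198\right) = \left(3 + \sqrt{\frac{250001}{25}}\right) 187 \left(-198\right) = \left(3 + \frac{53 \sqrt{89}}{5}\right) 187 \left(-198\right) = \left(561 + \frac{9911 \sqrt{89}}{5}\right) \left(-198\right) = -111078 - \frac{1962378 \sqrt{89}}{5}$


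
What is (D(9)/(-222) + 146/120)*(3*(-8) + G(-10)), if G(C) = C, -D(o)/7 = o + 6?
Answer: -63767/1110 ≈ -57.448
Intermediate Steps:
D(o) = -42 - 7*o (D(o) = -7*(o + 6) = -7*(6 + o) = -42 - 7*o)
(D(9)/(-222) + 146/120)*(3*(-8) + G(-10)) = ((-42 - 7*9)/(-222) + 146/120)*(3*(-8) - 10) = ((-42 - 63)*(-1/222) + 146*(1/120))*(-24 - 10) = (-105*(-1/222) + 73/60)*(-34) = (35/74 + 73/60)*(-34) = (3751/2220)*(-34) = -63767/1110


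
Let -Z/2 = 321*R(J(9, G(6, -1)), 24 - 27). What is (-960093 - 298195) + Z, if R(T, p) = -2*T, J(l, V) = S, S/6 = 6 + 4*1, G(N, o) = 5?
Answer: -1181248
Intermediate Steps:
S = 60 (S = 6*(6 + 4*1) = 6*(6 + 4) = 6*10 = 60)
J(l, V) = 60
Z = 77040 (Z = -642*(-2*60) = -642*(-120) = -2*(-38520) = 77040)
(-960093 - 298195) + Z = (-960093 - 298195) + 77040 = -1258288 + 77040 = -1181248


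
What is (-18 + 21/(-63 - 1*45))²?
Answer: 429025/1296 ≈ 331.04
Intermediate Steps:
(-18 + 21/(-63 - 1*45))² = (-18 + 21/(-63 - 45))² = (-18 + 21/(-108))² = (-18 + 21*(-1/108))² = (-18 - 7/36)² = (-655/36)² = 429025/1296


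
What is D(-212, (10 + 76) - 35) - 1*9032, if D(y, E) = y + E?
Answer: -9193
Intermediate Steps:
D(y, E) = E + y
D(-212, (10 + 76) - 35) - 1*9032 = (((10 + 76) - 35) - 212) - 1*9032 = ((86 - 35) - 212) - 9032 = (51 - 212) - 9032 = -161 - 9032 = -9193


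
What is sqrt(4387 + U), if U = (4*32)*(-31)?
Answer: sqrt(419) ≈ 20.469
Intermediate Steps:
U = -3968 (U = 128*(-31) = -3968)
sqrt(4387 + U) = sqrt(4387 - 3968) = sqrt(419)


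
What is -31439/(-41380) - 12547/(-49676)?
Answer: 130059914/128474555 ≈ 1.0123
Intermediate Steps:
-31439/(-41380) - 12547/(-49676) = -31439*(-1/41380) - 12547*(-1/49676) = 31439/41380 + 12547/49676 = 130059914/128474555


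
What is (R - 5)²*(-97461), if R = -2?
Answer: -4775589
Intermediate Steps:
(R - 5)²*(-97461) = (-2 - 5)²*(-97461) = (-7)²*(-97461) = 49*(-97461) = -4775589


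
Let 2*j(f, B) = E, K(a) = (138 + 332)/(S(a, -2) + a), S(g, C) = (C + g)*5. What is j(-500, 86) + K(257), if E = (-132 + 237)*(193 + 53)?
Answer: 9893125/766 ≈ 12915.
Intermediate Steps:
S(g, C) = 5*C + 5*g
K(a) = 470/(-10 + 6*a) (K(a) = (138 + 332)/((5*(-2) + 5*a) + a) = 470/((-10 + 5*a) + a) = 470/(-10 + 6*a))
E = 25830 (E = 105*246 = 25830)
j(f, B) = 12915 (j(f, B) = (½)*25830 = 12915)
j(-500, 86) + K(257) = 12915 + 235/(-5 + 3*257) = 12915 + 235/(-5 + 771) = 12915 + 235/766 = 9893125/766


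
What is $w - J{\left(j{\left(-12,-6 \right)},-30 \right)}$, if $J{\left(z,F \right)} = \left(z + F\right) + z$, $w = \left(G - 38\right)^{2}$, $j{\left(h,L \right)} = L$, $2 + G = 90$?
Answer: $2542$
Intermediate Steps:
$G = 88$ ($G = -2 + 90 = 88$)
$w = 2500$ ($w = \left(88 - 38\right)^{2} = 50^{2} = 2500$)
$J{\left(z,F \right)} = F + 2 z$ ($J{\left(z,F \right)} = \left(F + z\right) + z = F + 2 z$)
$w - J{\left(j{\left(-12,-6 \right)},-30 \right)} = 2500 - \left(-30 + 2 \left(-6\right)\right) = 2500 - \left(-30 - 12\right) = 2500 - -42 = 2500 + 42 = 2542$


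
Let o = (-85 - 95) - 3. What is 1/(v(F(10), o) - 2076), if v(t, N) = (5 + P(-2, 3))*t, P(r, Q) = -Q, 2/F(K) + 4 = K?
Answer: -3/6226 ≈ -0.00048185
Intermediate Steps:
F(K) = 2/(-4 + K)
o = -183 (o = -180 - 3 = -183)
v(t, N) = 2*t (v(t, N) = (5 - 1*3)*t = (5 - 3)*t = 2*t)
1/(v(F(10), o) - 2076) = 1/(2*(2/(-4 + 10)) - 2076) = 1/(2*(2/6) - 2076) = 1/(2*(2*(⅙)) - 2076) = 1/(2*(⅓) - 2076) = 1/(⅔ - 2076) = 1/(-6226/3) = -3/6226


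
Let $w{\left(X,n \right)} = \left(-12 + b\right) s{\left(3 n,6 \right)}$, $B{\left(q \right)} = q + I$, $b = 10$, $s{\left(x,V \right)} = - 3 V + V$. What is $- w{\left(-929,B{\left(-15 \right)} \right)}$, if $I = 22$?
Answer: $-24$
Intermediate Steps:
$s{\left(x,V \right)} = - 2 V$
$B{\left(q \right)} = 22 + q$ ($B{\left(q \right)} = q + 22 = 22 + q$)
$w{\left(X,n \right)} = 24$ ($w{\left(X,n \right)} = \left(-12 + 10\right) \left(\left(-2\right) 6\right) = \left(-2\right) \left(-12\right) = 24$)
$- w{\left(-929,B{\left(-15 \right)} \right)} = \left(-1\right) 24 = -24$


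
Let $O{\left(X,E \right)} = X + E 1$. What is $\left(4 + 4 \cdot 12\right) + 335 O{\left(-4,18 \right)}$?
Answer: $4742$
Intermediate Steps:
$O{\left(X,E \right)} = E + X$ ($O{\left(X,E \right)} = X + E = E + X$)
$\left(4 + 4 \cdot 12\right) + 335 O{\left(-4,18 \right)} = \left(4 + 4 \cdot 12\right) + 335 \left(18 - 4\right) = \left(4 + 48\right) + 335 \cdot 14 = 52 + 4690 = 4742$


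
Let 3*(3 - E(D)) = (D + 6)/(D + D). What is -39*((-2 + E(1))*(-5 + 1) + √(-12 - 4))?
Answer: -26 - 156*I ≈ -26.0 - 156.0*I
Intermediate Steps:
E(D) = 3 - (6 + D)/(6*D) (E(D) = 3 - (D + 6)/(3*(D + D)) = 3 - (6 + D)/(3*(2*D)) = 3 - (6 + D)*1/(2*D)/3 = 3 - (6 + D)/(6*D))
-39*((-2 + E(1))*(-5 + 1) + √(-12 - 4)) = -39*((-2 + (17/6 - 1/1))*(-5 + 1) + √(-12 - 4)) = -39*((-2 + (17/6 - 1*1))*(-4) + √(-16)) = -39*((-2 + (17/6 - 1))*(-4) + 4*I) = -39*((-2 + 11/6)*(-4) + 4*I) = -39*(-⅙*(-4) + 4*I) = -39*(⅔ + 4*I) = -26 - 156*I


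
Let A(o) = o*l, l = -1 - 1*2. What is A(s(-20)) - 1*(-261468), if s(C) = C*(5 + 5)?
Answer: 262068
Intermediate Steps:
l = -3 (l = -1 - 2 = -3)
s(C) = 10*C (s(C) = C*10 = 10*C)
A(o) = -3*o (A(o) = o*(-3) = -3*o)
A(s(-20)) - 1*(-261468) = -30*(-20) - 1*(-261468) = -3*(-200) + 261468 = 600 + 261468 = 262068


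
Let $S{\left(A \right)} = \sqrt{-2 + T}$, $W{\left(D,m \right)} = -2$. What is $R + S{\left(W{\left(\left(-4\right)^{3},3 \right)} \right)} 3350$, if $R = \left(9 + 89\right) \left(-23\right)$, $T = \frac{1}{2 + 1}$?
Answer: $-2254 + \frac{3350 i \sqrt{15}}{3} \approx -2254.0 + 4324.8 i$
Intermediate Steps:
$T = \frac{1}{3} \approx 0.33333$
$S{\left(A \right)} = \frac{i \sqrt{15}}{3}$ ($S{\left(A \right)} = \sqrt{-2 + \frac{1}{3}} = \sqrt{- \frac{5}{3}} = \frac{i \sqrt{15}}{3}$)
$R = -2254$ ($R = 98 \left(-23\right) = -2254$)
$R + S{\left(W{\left(\left(-4\right)^{3},3 \right)} \right)} 3350 = -2254 + \frac{i \sqrt{15}}{3} \cdot 3350 = -2254 + \frac{3350 i \sqrt{15}}{3}$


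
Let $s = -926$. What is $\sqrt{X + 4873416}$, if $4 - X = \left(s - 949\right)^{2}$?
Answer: $\sqrt{1357795} \approx 1165.2$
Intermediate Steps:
$X = -3515621$ ($X = 4 - \left(-926 - 949\right)^{2} = 4 - \left(-1875\right)^{2} = 4 - 3515625 = -3515621$)
$\sqrt{X + 4873416} = \sqrt{-3515621 + 4873416} = \sqrt{1357795}$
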